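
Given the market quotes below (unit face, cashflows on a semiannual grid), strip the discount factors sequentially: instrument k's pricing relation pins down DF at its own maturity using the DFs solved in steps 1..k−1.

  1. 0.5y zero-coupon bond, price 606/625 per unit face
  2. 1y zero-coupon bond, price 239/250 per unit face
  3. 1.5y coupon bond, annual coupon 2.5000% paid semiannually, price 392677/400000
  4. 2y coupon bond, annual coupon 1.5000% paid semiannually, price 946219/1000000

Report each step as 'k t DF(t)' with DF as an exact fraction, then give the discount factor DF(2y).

step 1 [0.5y] zero: DF = P = 606/625 ≈ 0.969600
step 2 [1y] zero: DF = P = 239/250 ≈ 0.956000
step 3 [1.5y] bond c/2=1/80: DF=(392677/400000 − 1/80·(0.969600+0.956000))/(1+1/80) = 4729/5000 ≈ 0.945800
step 4 [2y] bond c/2=3/400: DF=(946219/1000000 − 3/400·(0.969600+0.956000+0.945800))/(1+3/400) = 4589/5000 ≈ 0.917800

1 1/2 606/625
2 1 239/250
3 3/2 4729/5000
4 2 4589/5000
DF(2y) = 4589/5000 ≈ 0.917800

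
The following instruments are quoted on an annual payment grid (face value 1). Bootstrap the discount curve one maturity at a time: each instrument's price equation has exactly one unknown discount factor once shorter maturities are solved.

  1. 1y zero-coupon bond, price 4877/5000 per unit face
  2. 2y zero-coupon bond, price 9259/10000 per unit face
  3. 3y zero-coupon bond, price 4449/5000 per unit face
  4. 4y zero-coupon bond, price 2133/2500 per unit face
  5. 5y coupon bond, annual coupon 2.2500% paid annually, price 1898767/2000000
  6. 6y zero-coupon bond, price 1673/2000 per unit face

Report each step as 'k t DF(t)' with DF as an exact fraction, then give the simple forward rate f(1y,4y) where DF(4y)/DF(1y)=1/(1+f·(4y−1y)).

step 1 [1y] zero: DF = P = 4877/5000 ≈ 0.975400
step 2 [2y] zero: DF = P = 9259/10000 ≈ 0.925900
step 3 [3y] zero: DF = P = 4449/5000 ≈ 0.889800
step 4 [4y] zero: DF = P = 2133/2500 ≈ 0.853200
step 5 [5y] bond c/1=9/400: DF=(1898767/2000000 − 9/400·(0.975400+0.925900+0.889800+0.853200))/(1+9/400) = 8483/10000 ≈ 0.848300
step 6 [6y] zero: DF = P = 1673/2000 ≈ 0.836500

1 1 4877/5000
2 2 9259/10000
3 3 4449/5000
4 4 2133/2500
5 5 8483/10000
6 6 1673/2000
f(1y,4y) = ((4877/5000)/(2133/2500) − 1)/(3) = 611/12798 ≈ 4.7742%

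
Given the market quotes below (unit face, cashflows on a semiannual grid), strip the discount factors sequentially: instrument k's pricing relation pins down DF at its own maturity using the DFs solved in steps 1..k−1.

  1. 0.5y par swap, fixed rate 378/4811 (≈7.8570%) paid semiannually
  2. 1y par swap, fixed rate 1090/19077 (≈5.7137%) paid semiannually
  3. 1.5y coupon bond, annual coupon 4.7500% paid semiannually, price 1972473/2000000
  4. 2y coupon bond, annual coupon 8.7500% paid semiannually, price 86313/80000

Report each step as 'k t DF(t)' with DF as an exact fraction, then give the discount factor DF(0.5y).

step 1 [0.5y] swap r/2=189/4811: DF=(1 − 189/4811·(0))/(1+189/4811) = 4811/5000 ≈ 0.962200
step 2 [1y] swap r/2=545/19077: DF=(1 − 545/19077·(0.962200))/(1+545/19077) = 1891/2000 ≈ 0.945500
step 3 [1.5y] bond c/2=19/800: DF=(1972473/2000000 − 19/800·(0.962200+0.945500))/(1+19/800) = 9191/10000 ≈ 0.919100
step 4 [2y] bond c/2=7/160: DF=(86313/80000 − 7/160·(0.962200+0.945500+0.919100))/(1+7/160) = 572/625 ≈ 0.915200

1 1/2 4811/5000
2 1 1891/2000
3 3/2 9191/10000
4 2 572/625
DF(0.5y) = 4811/5000 ≈ 0.962200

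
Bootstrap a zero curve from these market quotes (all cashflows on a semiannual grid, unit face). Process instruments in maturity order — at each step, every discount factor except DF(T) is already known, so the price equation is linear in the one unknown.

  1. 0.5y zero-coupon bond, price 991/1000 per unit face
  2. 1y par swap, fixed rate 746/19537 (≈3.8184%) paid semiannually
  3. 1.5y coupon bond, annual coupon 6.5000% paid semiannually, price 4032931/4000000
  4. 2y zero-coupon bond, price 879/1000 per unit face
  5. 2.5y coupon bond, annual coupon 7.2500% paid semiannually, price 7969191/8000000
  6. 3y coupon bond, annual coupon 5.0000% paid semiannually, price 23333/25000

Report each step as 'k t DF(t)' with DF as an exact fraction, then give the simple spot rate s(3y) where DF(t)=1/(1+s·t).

step 1 [0.5y] zero: DF = P = 991/1000 ≈ 0.991000
step 2 [1y] swap r/2=373/19537: DF=(1 − 373/19537·(0.991000))/(1+373/19537) = 9627/10000 ≈ 0.962700
step 3 [1.5y] bond c/2=13/400: DF=(4032931/4000000 − 13/400·(0.991000+0.962700))/(1+13/400) = 183/200 ≈ 0.915000
step 4 [2y] zero: DF = P = 879/1000 ≈ 0.879000
step 5 [2.5y] bond c/2=29/800: DF=(7969191/8000000 − 29/800·(0.991000+0.962700+0.915000+0.879000))/(1+29/800) = 4151/5000 ≈ 0.830200
step 6 [3y] bond c/2=1/40: DF=(23333/25000 − 1/40·(0.991000+0.962700+0.915000+0.879000+0.830200))/(1+1/40) = 7989/10000 ≈ 0.798900

1 1/2 991/1000
2 1 9627/10000
3 3/2 183/200
4 2 879/1000
5 5/2 4151/5000
6 3 7989/10000
s(3y) = (1/(7989/10000) − 1)/(3) = 2011/23967 ≈ 8.3907%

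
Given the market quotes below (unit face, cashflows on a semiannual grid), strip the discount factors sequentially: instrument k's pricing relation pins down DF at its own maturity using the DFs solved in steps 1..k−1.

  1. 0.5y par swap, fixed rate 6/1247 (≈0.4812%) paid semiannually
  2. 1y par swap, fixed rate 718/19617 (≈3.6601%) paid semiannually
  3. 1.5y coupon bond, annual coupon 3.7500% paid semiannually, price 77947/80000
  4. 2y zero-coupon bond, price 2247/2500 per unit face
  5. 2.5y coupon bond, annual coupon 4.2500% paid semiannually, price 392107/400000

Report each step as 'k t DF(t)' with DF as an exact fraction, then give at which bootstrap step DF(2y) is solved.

1 1/2 1247/1250
2 1 9641/10000
3 3/2 9203/10000
4 2 2247/2500
5 5/2 2203/2500
DF(2y) is solved at step 4

step 1 [0.5y] swap r/2=3/1247: DF=(1 − 3/1247·(0))/(1+3/1247) = 1247/1250 ≈ 0.997600
step 2 [1y] swap r/2=359/19617: DF=(1 − 359/19617·(0.997600))/(1+359/19617) = 9641/10000 ≈ 0.964100
step 3 [1.5y] bond c/2=3/160: DF=(77947/80000 − 3/160·(0.997600+0.964100))/(1+3/160) = 9203/10000 ≈ 0.920300
step 4 [2y] zero: DF = P = 2247/2500 ≈ 0.898800
step 5 [2.5y] bond c/2=17/800: DF=(392107/400000 − 17/800·(0.997600+0.964100+0.920300+0.898800))/(1+17/800) = 2203/2500 ≈ 0.881200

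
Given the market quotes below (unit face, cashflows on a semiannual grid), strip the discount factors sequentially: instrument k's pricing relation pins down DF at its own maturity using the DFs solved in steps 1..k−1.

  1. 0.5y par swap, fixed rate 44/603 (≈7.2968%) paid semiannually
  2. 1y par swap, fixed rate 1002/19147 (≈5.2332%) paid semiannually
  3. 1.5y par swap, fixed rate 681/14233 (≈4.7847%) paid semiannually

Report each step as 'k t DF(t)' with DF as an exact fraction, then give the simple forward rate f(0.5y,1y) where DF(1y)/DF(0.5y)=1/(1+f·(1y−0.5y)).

step 1 [0.5y] swap r/2=22/603: DF=(1 − 22/603·(0))/(1+22/603) = 603/625 ≈ 0.964800
step 2 [1y] swap r/2=501/19147: DF=(1 − 501/19147·(0.964800))/(1+501/19147) = 9499/10000 ≈ 0.949900
step 3 [1.5y] swap r/2=681/28466: DF=(1 − 681/28466·(0.964800+0.949900))/(1+681/28466) = 9319/10000 ≈ 0.931900

1 1/2 603/625
2 1 9499/10000
3 3/2 9319/10000
f(0.5y,1y) = ((603/625)/(9499/10000) − 1)/(1/2) = 298/9499 ≈ 3.1372%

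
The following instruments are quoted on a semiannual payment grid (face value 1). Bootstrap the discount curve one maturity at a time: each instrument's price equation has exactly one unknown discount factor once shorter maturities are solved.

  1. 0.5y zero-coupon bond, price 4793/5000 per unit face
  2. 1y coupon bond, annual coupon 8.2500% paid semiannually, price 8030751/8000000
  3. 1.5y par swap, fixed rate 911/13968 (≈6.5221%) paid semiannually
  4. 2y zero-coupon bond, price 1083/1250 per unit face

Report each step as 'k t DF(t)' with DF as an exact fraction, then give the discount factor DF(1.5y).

step 1 [0.5y] zero: DF = P = 4793/5000 ≈ 0.958600
step 2 [1y] bond c/2=33/800: DF=(8030751/8000000 − 33/800·(0.958600))/(1+33/800) = 9261/10000 ≈ 0.926100
step 3 [1.5y] swap r/2=911/27936: DF=(1 − 911/27936·(0.958600+0.926100))/(1+911/27936) = 9089/10000 ≈ 0.908900
step 4 [2y] zero: DF = P = 1083/1250 ≈ 0.866400

1 1/2 4793/5000
2 1 9261/10000
3 3/2 9089/10000
4 2 1083/1250
DF(1.5y) = 9089/10000 ≈ 0.908900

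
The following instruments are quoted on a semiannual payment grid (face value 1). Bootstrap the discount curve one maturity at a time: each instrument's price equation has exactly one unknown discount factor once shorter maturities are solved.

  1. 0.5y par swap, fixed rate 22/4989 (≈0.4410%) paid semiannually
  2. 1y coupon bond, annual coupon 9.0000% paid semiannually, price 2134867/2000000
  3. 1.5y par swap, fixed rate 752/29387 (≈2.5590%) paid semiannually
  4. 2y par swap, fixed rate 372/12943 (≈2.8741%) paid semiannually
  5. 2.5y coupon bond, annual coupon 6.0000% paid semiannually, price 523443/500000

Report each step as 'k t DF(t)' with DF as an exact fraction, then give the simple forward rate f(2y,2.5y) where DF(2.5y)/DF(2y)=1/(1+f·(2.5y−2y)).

step 1 [0.5y] swap r/2=11/4989: DF=(1 − 11/4989·(0))/(1+11/4989) = 4989/5000 ≈ 0.997800
step 2 [1y] bond c/2=9/200: DF=(2134867/2000000 − 9/200·(0.997800))/(1+9/200) = 1957/2000 ≈ 0.978500
step 3 [1.5y] swap r/2=376/29387: DF=(1 − 376/29387·(0.997800+0.978500))/(1+376/29387) = 1203/1250 ≈ 0.962400
step 4 [2y] swap r/2=186/12943: DF=(1 − 186/12943·(0.997800+0.978500+0.962400))/(1+186/12943) = 4721/5000 ≈ 0.944200
step 5 [2.5y] bond c/2=3/100: DF=(523443/500000 − 3/100·(0.997800+0.978500+0.962400+0.944200))/(1+3/100) = 9033/10000 ≈ 0.903300

1 1/2 4989/5000
2 1 1957/2000
3 3/2 1203/1250
4 2 4721/5000
5 5/2 9033/10000
f(2y,2.5y) = ((4721/5000)/(9033/10000) − 1)/(1/2) = 818/9033 ≈ 9.0557%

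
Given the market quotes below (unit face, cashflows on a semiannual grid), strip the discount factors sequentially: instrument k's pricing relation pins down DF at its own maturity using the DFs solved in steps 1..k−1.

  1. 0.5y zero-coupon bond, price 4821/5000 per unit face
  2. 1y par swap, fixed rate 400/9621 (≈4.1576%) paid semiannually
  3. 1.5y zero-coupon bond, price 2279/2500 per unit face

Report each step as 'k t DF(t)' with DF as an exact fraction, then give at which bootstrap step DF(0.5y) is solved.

step 1 [0.5y] zero: DF = P = 4821/5000 ≈ 0.964200
step 2 [1y] swap r/2=200/9621: DF=(1 − 200/9621·(0.964200))/(1+200/9621) = 24/25 ≈ 0.960000
step 3 [1.5y] zero: DF = P = 2279/2500 ≈ 0.911600

1 1/2 4821/5000
2 1 24/25
3 3/2 2279/2500
DF(0.5y) is solved at step 1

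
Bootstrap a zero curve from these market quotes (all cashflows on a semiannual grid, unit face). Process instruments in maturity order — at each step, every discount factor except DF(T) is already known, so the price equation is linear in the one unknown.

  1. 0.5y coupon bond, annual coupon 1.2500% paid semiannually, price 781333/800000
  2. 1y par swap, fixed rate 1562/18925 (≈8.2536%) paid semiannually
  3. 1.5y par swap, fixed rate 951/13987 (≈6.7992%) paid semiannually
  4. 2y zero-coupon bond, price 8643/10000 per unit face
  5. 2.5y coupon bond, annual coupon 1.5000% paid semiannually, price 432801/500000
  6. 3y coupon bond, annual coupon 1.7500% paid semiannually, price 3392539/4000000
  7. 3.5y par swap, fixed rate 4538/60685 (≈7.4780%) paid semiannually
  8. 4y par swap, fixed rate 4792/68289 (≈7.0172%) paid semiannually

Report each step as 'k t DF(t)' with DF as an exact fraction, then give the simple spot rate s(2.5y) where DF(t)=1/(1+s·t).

1 1/2 4853/5000
2 1 9219/10000
3 3/2 9049/10000
4 2 8643/10000
5 5/2 8319/10000
6 3 4009/5000
7 7/2 7731/10000
8 4 1901/2500
s(2.5y) = (1/(8319/10000) − 1)/(5/2) = 3362/41595 ≈ 8.0827%

step 1 [0.5y] bond c/2=1/160: DF=(781333/800000 − 1/160·(0))/(1+1/160) = 4853/5000 ≈ 0.970600
step 2 [1y] swap r/2=781/18925: DF=(1 − 781/18925·(0.970600))/(1+781/18925) = 9219/10000 ≈ 0.921900
step 3 [1.5y] swap r/2=951/27974: DF=(1 − 951/27974·(0.970600+0.921900))/(1+951/27974) = 9049/10000 ≈ 0.904900
step 4 [2y] zero: DF = P = 8643/10000 ≈ 0.864300
step 5 [2.5y] bond c/2=3/400: DF=(432801/500000 − 3/400·(0.970600+0.921900+0.904900+0.864300))/(1+3/400) = 8319/10000 ≈ 0.831900
step 6 [3y] bond c/2=7/800: DF=(3392539/4000000 − 7/800·(0.970600+0.921900+0.904900+0.864300+0.831900))/(1+7/800) = 4009/5000 ≈ 0.801800
step 7 [3.5y] swap r/2=2269/60685: DF=(1 − 2269/60685·(0.970600+0.921900+0.904900+0.864300+0.831900+0.801800))/(1+2269/60685) = 7731/10000 ≈ 0.773100
step 8 [4y] swap r/2=2396/68289: DF=(1 − 2396/68289·(0.970600+0.921900+0.904900+0.864300+0.831900+0.801800+0.773100))/(1+2396/68289) = 1901/2500 ≈ 0.760400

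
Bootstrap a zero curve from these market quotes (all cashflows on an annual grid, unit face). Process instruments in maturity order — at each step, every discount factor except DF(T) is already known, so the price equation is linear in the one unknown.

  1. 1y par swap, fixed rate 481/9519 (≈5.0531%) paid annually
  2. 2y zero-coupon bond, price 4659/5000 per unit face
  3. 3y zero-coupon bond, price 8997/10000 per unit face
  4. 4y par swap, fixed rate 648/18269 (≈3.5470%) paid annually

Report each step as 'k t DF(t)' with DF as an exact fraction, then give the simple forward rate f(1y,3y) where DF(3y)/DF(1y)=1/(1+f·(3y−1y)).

step 1 [1y] swap r/1=481/9519: DF=(1 − 481/9519·(0))/(1+481/9519) = 9519/10000 ≈ 0.951900
step 2 [2y] zero: DF = P = 4659/5000 ≈ 0.931800
step 3 [3y] zero: DF = P = 8997/10000 ≈ 0.899700
step 4 [4y] swap r/1=648/18269: DF=(1 − 648/18269·(0.951900+0.931800+0.899700))/(1+648/18269) = 544/625 ≈ 0.870400

1 1 9519/10000
2 2 4659/5000
3 3 8997/10000
4 4 544/625
f(1y,3y) = ((9519/10000)/(8997/10000) − 1)/(2) = 87/2999 ≈ 2.9010%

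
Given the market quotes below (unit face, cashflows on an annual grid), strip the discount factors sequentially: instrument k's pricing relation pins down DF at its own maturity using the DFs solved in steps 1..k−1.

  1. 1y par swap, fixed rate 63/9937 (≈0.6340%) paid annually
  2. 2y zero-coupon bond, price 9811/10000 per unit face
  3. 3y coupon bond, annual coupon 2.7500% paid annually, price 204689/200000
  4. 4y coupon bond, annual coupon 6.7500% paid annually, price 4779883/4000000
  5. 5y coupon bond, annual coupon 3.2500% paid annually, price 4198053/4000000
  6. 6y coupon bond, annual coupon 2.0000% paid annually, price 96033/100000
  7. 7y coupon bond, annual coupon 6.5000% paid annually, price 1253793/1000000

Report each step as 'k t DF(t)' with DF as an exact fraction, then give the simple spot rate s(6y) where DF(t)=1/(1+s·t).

1 1 9937/10000
2 2 9811/10000
3 3 1179/1250
4 4 9349/10000
5 5 1119/1250
6 6 2121/2500
7 7 8357/10000
s(6y) = (1/(2121/2500) − 1)/(6) = 379/12726 ≈ 2.9782%

step 1 [1y] swap r/1=63/9937: DF=(1 − 63/9937·(0))/(1+63/9937) = 9937/10000 ≈ 0.993700
step 2 [2y] zero: DF = P = 9811/10000 ≈ 0.981100
step 3 [3y] bond c/1=11/400: DF=(204689/200000 − 11/400·(0.993700+0.981100))/(1+11/400) = 1179/1250 ≈ 0.943200
step 4 [4y] bond c/1=27/400: DF=(4779883/4000000 − 27/400·(0.993700+0.981100+0.943200))/(1+27/400) = 9349/10000 ≈ 0.934900
step 5 [5y] bond c/1=13/400: DF=(4198053/4000000 − 13/400·(0.993700+0.981100+0.943200+0.934900))/(1+13/400) = 1119/1250 ≈ 0.895200
step 6 [6y] bond c/1=1/50: DF=(96033/100000 − 1/50·(0.993700+0.981100+0.943200+0.934900+0.895200))/(1+1/50) = 2121/2500 ≈ 0.848400
step 7 [7y] bond c/1=13/200: DF=(1253793/1000000 − 13/200·(0.993700+0.981100+0.943200+0.934900+0.895200+0.848400))/(1+13/200) = 8357/10000 ≈ 0.835700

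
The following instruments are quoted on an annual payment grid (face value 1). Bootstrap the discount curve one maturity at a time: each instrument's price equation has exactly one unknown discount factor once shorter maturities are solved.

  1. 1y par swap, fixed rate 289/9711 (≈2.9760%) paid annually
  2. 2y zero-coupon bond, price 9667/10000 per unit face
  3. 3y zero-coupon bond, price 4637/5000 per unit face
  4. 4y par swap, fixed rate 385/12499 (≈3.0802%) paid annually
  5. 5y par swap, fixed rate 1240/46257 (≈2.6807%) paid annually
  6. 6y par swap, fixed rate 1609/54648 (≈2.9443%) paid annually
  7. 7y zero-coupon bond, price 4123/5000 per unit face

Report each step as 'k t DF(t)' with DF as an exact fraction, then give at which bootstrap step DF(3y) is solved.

step 1 [1y] swap r/1=289/9711: DF=(1 − 289/9711·(0))/(1+289/9711) = 9711/10000 ≈ 0.971100
step 2 [2y] zero: DF = P = 9667/10000 ≈ 0.966700
step 3 [3y] zero: DF = P = 4637/5000 ≈ 0.927400
step 4 [4y] swap r/1=385/12499: DF=(1 − 385/12499·(0.971100+0.966700+0.927400))/(1+385/12499) = 1769/2000 ≈ 0.884500
step 5 [5y] swap r/1=1240/46257: DF=(1 − 1240/46257·(0.971100+0.966700+0.927400+0.884500))/(1+1240/46257) = 219/250 ≈ 0.876000
step 6 [6y] swap r/1=1609/54648: DF=(1 − 1609/54648·(0.971100+0.966700+0.927400+0.884500+0.876000))/(1+1609/54648) = 8391/10000 ≈ 0.839100
step 7 [7y] zero: DF = P = 4123/5000 ≈ 0.824600

1 1 9711/10000
2 2 9667/10000
3 3 4637/5000
4 4 1769/2000
5 5 219/250
6 6 8391/10000
7 7 4123/5000
DF(3y) is solved at step 3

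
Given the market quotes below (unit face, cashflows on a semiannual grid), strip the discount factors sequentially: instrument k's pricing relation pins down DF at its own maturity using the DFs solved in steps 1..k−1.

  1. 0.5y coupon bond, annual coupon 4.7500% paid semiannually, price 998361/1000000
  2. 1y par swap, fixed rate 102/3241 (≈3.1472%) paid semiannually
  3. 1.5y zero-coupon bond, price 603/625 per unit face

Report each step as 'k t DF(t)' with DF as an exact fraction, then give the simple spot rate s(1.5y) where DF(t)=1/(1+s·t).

step 1 [0.5y] bond c/2=19/800: DF=(998361/1000000 − 19/800·(0))/(1+19/800) = 1219/1250 ≈ 0.975200
step 2 [1y] swap r/2=51/3241: DF=(1 − 51/3241·(0.975200))/(1+51/3241) = 4847/5000 ≈ 0.969400
step 3 [1.5y] zero: DF = P = 603/625 ≈ 0.964800

1 1/2 1219/1250
2 1 4847/5000
3 3/2 603/625
s(1.5y) = (1/(603/625) − 1)/(3/2) = 44/1809 ≈ 2.4323%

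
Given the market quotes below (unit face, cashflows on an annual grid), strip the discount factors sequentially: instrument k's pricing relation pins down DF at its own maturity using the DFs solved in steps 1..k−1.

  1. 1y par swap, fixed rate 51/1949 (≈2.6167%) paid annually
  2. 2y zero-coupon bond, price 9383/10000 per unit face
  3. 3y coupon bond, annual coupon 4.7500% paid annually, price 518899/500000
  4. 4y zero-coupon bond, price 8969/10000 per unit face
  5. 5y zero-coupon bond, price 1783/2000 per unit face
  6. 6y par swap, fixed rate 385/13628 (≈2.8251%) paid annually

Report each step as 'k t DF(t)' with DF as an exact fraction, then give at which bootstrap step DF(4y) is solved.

1 1 1949/2000
2 2 9383/10000
3 3 113/125
4 4 8969/10000
5 5 1783/2000
6 6 423/500
DF(4y) is solved at step 4

step 1 [1y] swap r/1=51/1949: DF=(1 − 51/1949·(0))/(1+51/1949) = 1949/2000 ≈ 0.974500
step 2 [2y] zero: DF = P = 9383/10000 ≈ 0.938300
step 3 [3y] bond c/1=19/400: DF=(518899/500000 − 19/400·(0.974500+0.938300))/(1+19/400) = 113/125 ≈ 0.904000
step 4 [4y] zero: DF = P = 8969/10000 ≈ 0.896900
step 5 [5y] zero: DF = P = 1783/2000 ≈ 0.891500
step 6 [6y] swap r/1=385/13628: DF=(1 − 385/13628·(0.974500+0.938300+0.904000+0.896900+0.891500))/(1+385/13628) = 423/500 ≈ 0.846000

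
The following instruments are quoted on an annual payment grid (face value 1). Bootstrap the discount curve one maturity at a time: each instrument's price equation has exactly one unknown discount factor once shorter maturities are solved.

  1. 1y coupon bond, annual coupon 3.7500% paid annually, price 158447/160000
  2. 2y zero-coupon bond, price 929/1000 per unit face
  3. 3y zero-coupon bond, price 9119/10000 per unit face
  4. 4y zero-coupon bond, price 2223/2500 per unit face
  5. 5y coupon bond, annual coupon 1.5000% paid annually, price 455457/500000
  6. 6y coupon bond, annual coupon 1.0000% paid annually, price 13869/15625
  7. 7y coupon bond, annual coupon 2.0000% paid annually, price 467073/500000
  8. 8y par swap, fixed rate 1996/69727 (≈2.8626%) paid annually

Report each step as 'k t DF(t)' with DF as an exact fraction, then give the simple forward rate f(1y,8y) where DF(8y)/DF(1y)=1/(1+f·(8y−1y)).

1 1 1909/2000
2 2 929/1000
3 3 9119/10000
4 4 2223/2500
5 5 843/1000
6 6 417/500
7 7 8107/10000
8 8 2001/2500
f(1y,8y) = ((1909/2000)/(2001/2500) − 1)/(7) = 67/2436 ≈ 2.7504%

step 1 [1y] bond c/1=3/80: DF=(158447/160000 − 3/80·(0))/(1+3/80) = 1909/2000 ≈ 0.954500
step 2 [2y] zero: DF = P = 929/1000 ≈ 0.929000
step 3 [3y] zero: DF = P = 9119/10000 ≈ 0.911900
step 4 [4y] zero: DF = P = 2223/2500 ≈ 0.889200
step 5 [5y] bond c/1=3/200: DF=(455457/500000 − 3/200·(0.954500+0.929000+0.911900+0.889200))/(1+3/200) = 843/1000 ≈ 0.843000
step 6 [6y] bond c/1=1/100: DF=(13869/15625 − 1/100·(0.954500+0.929000+0.911900+0.889200+0.843000))/(1+1/100) = 417/500 ≈ 0.834000
step 7 [7y] bond c/1=1/50: DF=(467073/500000 − 1/50·(0.954500+0.929000+0.911900+0.889200+0.843000+0.834000))/(1+1/50) = 8107/10000 ≈ 0.810700
step 8 [8y] swap r/1=1996/69727: DF=(1 − 1996/69727·(0.954500+0.929000+0.911900+0.889200+0.843000+0.834000+0.810700))/(1+1996/69727) = 2001/2500 ≈ 0.800400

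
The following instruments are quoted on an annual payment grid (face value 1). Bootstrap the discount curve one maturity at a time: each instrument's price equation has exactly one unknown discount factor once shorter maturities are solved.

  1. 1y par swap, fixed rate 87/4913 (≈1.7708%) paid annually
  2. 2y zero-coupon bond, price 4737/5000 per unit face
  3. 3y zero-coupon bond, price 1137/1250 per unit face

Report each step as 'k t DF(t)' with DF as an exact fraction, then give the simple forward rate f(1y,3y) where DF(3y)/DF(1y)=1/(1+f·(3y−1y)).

step 1 [1y] swap r/1=87/4913: DF=(1 − 87/4913·(0))/(1+87/4913) = 4913/5000 ≈ 0.982600
step 2 [2y] zero: DF = P = 4737/5000 ≈ 0.947400
step 3 [3y] zero: DF = P = 1137/1250 ≈ 0.909600

1 1 4913/5000
2 2 4737/5000
3 3 1137/1250
f(1y,3y) = ((4913/5000)/(1137/1250) − 1)/(2) = 365/9096 ≈ 4.0128%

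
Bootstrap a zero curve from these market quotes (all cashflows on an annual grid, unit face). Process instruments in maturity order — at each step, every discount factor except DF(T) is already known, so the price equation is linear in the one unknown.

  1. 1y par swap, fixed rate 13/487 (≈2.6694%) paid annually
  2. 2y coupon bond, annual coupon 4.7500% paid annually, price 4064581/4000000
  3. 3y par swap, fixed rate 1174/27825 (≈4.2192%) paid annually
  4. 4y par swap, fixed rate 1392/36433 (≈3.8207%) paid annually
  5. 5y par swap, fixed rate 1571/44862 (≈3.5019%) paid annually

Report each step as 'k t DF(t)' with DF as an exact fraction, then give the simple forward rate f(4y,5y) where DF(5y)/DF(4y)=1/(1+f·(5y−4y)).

1 1 487/500
2 2 9259/10000
3 3 4413/5000
4 4 538/625
5 5 8429/10000
f(4y,5y) = ((538/625)/(8429/10000) − 1)/(1) = 179/8429 ≈ 2.1236%

step 1 [1y] swap r/1=13/487: DF=(1 − 13/487·(0))/(1+13/487) = 487/500 ≈ 0.974000
step 2 [2y] bond c/1=19/400: DF=(4064581/4000000 − 19/400·(0.974000))/(1+19/400) = 9259/10000 ≈ 0.925900
step 3 [3y] swap r/1=1174/27825: DF=(1 − 1174/27825·(0.974000+0.925900))/(1+1174/27825) = 4413/5000 ≈ 0.882600
step 4 [4y] swap r/1=1392/36433: DF=(1 − 1392/36433·(0.974000+0.925900+0.882600))/(1+1392/36433) = 538/625 ≈ 0.860800
step 5 [5y] swap r/1=1571/44862: DF=(1 − 1571/44862·(0.974000+0.925900+0.882600+0.860800))/(1+1571/44862) = 8429/10000 ≈ 0.842900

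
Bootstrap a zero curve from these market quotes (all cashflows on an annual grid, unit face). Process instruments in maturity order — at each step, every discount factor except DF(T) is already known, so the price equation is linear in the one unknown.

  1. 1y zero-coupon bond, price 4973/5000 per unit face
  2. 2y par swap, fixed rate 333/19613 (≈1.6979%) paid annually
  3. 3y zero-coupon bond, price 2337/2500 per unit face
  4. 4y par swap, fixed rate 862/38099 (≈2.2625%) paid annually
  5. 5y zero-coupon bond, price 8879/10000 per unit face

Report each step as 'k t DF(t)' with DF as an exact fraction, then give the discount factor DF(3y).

step 1 [1y] zero: DF = P = 4973/5000 ≈ 0.994600
step 2 [2y] swap r/1=333/19613: DF=(1 − 333/19613·(0.994600))/(1+333/19613) = 9667/10000 ≈ 0.966700
step 3 [3y] zero: DF = P = 2337/2500 ≈ 0.934800
step 4 [4y] swap r/1=862/38099: DF=(1 − 862/38099·(0.994600+0.966700+0.934800))/(1+862/38099) = 4569/5000 ≈ 0.913800
step 5 [5y] zero: DF = P = 8879/10000 ≈ 0.887900

1 1 4973/5000
2 2 9667/10000
3 3 2337/2500
4 4 4569/5000
5 5 8879/10000
DF(3y) = 2337/2500 ≈ 0.934800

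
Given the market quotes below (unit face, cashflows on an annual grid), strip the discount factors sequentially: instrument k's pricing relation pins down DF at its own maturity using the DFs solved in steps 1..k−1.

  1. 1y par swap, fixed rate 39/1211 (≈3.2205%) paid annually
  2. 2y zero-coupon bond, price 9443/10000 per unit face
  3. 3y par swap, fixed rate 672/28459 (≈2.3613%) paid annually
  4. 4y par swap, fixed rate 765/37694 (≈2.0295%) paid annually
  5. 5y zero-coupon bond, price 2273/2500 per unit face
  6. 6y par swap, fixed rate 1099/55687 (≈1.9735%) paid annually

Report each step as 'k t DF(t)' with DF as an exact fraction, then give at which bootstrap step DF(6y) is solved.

1 1 1211/1250
2 2 9443/10000
3 3 583/625
4 4 1847/2000
5 5 2273/2500
6 6 8901/10000
DF(6y) is solved at step 6

step 1 [1y] swap r/1=39/1211: DF=(1 − 39/1211·(0))/(1+39/1211) = 1211/1250 ≈ 0.968800
step 2 [2y] zero: DF = P = 9443/10000 ≈ 0.944300
step 3 [3y] swap r/1=672/28459: DF=(1 − 672/28459·(0.968800+0.944300))/(1+672/28459) = 583/625 ≈ 0.932800
step 4 [4y] swap r/1=765/37694: DF=(1 − 765/37694·(0.968800+0.944300+0.932800))/(1+765/37694) = 1847/2000 ≈ 0.923500
step 5 [5y] zero: DF = P = 2273/2500 ≈ 0.909200
step 6 [6y] swap r/1=1099/55687: DF=(1 − 1099/55687·(0.968800+0.944300+0.932800+0.923500+0.909200))/(1+1099/55687) = 8901/10000 ≈ 0.890100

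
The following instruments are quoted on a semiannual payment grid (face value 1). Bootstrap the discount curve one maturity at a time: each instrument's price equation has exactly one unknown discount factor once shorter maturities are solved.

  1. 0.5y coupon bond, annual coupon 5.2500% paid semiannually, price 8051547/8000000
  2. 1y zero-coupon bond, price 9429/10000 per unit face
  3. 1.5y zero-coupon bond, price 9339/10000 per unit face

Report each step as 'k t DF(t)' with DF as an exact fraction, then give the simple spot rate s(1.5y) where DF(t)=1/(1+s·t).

1 1/2 9807/10000
2 1 9429/10000
3 3/2 9339/10000
s(1.5y) = (1/(9339/10000) − 1)/(3/2) = 1322/28017 ≈ 4.7186%

step 1 [0.5y] bond c/2=21/800: DF=(8051547/8000000 − 21/800·(0))/(1+21/800) = 9807/10000 ≈ 0.980700
step 2 [1y] zero: DF = P = 9429/10000 ≈ 0.942900
step 3 [1.5y] zero: DF = P = 9339/10000 ≈ 0.933900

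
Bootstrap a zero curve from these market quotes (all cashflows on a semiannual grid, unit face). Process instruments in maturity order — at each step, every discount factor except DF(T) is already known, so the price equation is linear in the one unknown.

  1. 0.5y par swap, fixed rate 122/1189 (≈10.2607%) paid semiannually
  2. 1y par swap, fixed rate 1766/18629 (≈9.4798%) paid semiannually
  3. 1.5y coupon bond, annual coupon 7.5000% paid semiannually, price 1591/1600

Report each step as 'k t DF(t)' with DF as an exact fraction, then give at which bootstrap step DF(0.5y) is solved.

step 1 [0.5y] swap r/2=61/1189: DF=(1 − 61/1189·(0))/(1+61/1189) = 1189/1250 ≈ 0.951200
step 2 [1y] swap r/2=883/18629: DF=(1 − 883/18629·(0.951200))/(1+883/18629) = 9117/10000 ≈ 0.911700
step 3 [1.5y] bond c/2=3/80: DF=(1591/1600 − 3/80·(0.951200+0.911700))/(1+3/80) = 8911/10000 ≈ 0.891100

1 1/2 1189/1250
2 1 9117/10000
3 3/2 8911/10000
DF(0.5y) is solved at step 1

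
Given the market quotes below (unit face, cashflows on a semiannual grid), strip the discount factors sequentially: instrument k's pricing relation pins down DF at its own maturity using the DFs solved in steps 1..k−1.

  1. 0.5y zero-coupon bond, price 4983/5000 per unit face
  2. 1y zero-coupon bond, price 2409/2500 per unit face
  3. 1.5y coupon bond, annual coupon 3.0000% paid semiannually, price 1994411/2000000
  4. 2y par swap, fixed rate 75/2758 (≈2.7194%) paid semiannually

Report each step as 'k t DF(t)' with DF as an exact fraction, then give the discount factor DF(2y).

step 1 [0.5y] zero: DF = P = 4983/5000 ≈ 0.996600
step 2 [1y] zero: DF = P = 2409/2500 ≈ 0.963600
step 3 [1.5y] bond c/2=3/200: DF=(1994411/2000000 − 3/200·(0.996600+0.963600))/(1+3/200) = 1907/2000 ≈ 0.953500
step 4 [2y] swap r/2=75/5516: DF=(1 − 75/5516·(0.996600+0.963600+0.953500))/(1+75/5516) = 379/400 ≈ 0.947500

1 1/2 4983/5000
2 1 2409/2500
3 3/2 1907/2000
4 2 379/400
DF(2y) = 379/400 ≈ 0.947500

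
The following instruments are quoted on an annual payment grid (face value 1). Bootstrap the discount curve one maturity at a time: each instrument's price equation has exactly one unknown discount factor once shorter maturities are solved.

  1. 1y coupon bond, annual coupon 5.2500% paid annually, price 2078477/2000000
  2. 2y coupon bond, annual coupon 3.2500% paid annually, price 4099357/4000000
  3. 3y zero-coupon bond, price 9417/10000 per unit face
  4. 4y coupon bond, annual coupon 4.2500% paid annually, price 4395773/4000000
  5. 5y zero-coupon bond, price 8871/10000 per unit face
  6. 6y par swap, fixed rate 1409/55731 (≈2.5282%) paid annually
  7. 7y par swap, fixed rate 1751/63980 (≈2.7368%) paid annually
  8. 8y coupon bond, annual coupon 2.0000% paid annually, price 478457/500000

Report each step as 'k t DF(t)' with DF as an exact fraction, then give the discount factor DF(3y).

step 1 [1y] bond c/1=21/400: DF=(2078477/2000000 − 21/400·(0))/(1+21/400) = 4937/5000 ≈ 0.987400
step 2 [2y] bond c/1=13/400: DF=(4099357/4000000 − 13/400·(0.987400))/(1+13/400) = 1923/2000 ≈ 0.961500
step 3 [3y] zero: DF = P = 9417/10000 ≈ 0.941700
step 4 [4y] bond c/1=17/400: DF=(4395773/4000000 − 17/400·(0.987400+0.961500+0.941700))/(1+17/400) = 9363/10000 ≈ 0.936300
step 5 [5y] zero: DF = P = 8871/10000 ≈ 0.887100
step 6 [6y] swap r/1=1409/55731: DF=(1 − 1409/55731·(0.987400+0.961500+0.941700+0.936300+0.887100))/(1+1409/55731) = 8591/10000 ≈ 0.859100
step 7 [7y] swap r/1=1751/63980: DF=(1 − 1751/63980·(0.987400+0.961500+0.941700+0.936300+0.887100+0.859100))/(1+1751/63980) = 8249/10000 ≈ 0.824900
step 8 [8y] bond c/1=1/50: DF=(478457/500000 − 1/50·(0.987400+0.961500+0.941700+0.936300+0.887100+0.859100+0.824900))/(1+1/50) = 8127/10000 ≈ 0.812700

1 1 4937/5000
2 2 1923/2000
3 3 9417/10000
4 4 9363/10000
5 5 8871/10000
6 6 8591/10000
7 7 8249/10000
8 8 8127/10000
DF(3y) = 9417/10000 ≈ 0.941700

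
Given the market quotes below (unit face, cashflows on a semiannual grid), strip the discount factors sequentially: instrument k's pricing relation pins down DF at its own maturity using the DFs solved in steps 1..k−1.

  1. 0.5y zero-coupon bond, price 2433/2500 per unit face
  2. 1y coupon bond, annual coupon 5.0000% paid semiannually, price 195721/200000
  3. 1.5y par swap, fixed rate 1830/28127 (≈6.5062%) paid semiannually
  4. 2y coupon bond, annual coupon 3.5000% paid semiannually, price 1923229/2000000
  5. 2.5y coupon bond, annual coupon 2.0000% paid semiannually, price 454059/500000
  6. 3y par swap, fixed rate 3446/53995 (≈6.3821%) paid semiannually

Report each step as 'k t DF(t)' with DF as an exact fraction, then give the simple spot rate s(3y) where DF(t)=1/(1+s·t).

step 1 [0.5y] zero: DF = P = 2433/2500 ≈ 0.973200
step 2 [1y] bond c/2=1/40: DF=(195721/200000 − 1/40·(0.973200))/(1+1/40) = 931/1000 ≈ 0.931000
step 3 [1.5y] swap r/2=915/28127: DF=(1 − 915/28127·(0.973200+0.931000))/(1+915/28127) = 1817/2000 ≈ 0.908500
step 4 [2y] bond c/2=7/400: DF=(1923229/2000000 − 7/400·(0.973200+0.931000+0.908500))/(1+7/400) = 8967/10000 ≈ 0.896700
step 5 [2.5y] bond c/2=1/100: DF=(454059/500000 − 1/100·(0.973200+0.931000+0.908500+0.896700))/(1+1/100) = 539/625 ≈ 0.862400
step 6 [3y] swap r/2=1723/53995: DF=(1 − 1723/53995·(0.973200+0.931000+0.908500+0.896700+0.862400))/(1+1723/53995) = 8277/10000 ≈ 0.827700

1 1/2 2433/2500
2 1 931/1000
3 3/2 1817/2000
4 2 8967/10000
5 5/2 539/625
6 3 8277/10000
s(3y) = (1/(8277/10000) − 1)/(3) = 1723/24831 ≈ 6.9389%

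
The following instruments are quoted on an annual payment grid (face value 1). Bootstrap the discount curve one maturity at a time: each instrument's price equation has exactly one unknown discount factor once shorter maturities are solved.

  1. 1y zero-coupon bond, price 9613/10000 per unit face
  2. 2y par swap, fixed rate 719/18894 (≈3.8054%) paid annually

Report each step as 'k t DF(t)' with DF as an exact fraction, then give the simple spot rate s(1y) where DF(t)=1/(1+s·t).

step 1 [1y] zero: DF = P = 9613/10000 ≈ 0.961300
step 2 [2y] swap r/1=719/18894: DF=(1 − 719/18894·(0.961300))/(1+719/18894) = 9281/10000 ≈ 0.928100

1 1 9613/10000
2 2 9281/10000
s(1y) = (1/(9613/10000) − 1)/(1) = 387/9613 ≈ 4.0258%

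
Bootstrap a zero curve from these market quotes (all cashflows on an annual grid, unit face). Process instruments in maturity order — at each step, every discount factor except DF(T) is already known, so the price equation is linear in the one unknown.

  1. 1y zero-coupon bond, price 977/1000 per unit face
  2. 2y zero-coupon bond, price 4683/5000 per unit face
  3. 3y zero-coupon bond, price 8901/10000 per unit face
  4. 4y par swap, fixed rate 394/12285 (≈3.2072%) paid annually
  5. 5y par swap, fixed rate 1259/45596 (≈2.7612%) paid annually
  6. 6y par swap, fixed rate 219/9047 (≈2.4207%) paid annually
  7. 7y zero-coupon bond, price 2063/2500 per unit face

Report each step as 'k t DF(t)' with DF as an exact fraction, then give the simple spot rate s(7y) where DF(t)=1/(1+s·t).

1 1 977/1000
2 2 4683/5000
3 3 8901/10000
4 4 4409/5000
5 5 8741/10000
6 6 4343/5000
7 7 2063/2500
s(7y) = (1/(2063/2500) − 1)/(7) = 437/14441 ≈ 3.0261%

step 1 [1y] zero: DF = P = 977/1000 ≈ 0.977000
step 2 [2y] zero: DF = P = 4683/5000 ≈ 0.936600
step 3 [3y] zero: DF = P = 8901/10000 ≈ 0.890100
step 4 [4y] swap r/1=394/12285: DF=(1 − 394/12285·(0.977000+0.936600+0.890100))/(1+394/12285) = 4409/5000 ≈ 0.881800
step 5 [5y] swap r/1=1259/45596: DF=(1 − 1259/45596·(0.977000+0.936600+0.890100+0.881800))/(1+1259/45596) = 8741/10000 ≈ 0.874100
step 6 [6y] swap r/1=219/9047: DF=(1 − 219/9047·(0.977000+0.936600+0.890100+0.881800+0.874100))/(1+219/9047) = 4343/5000 ≈ 0.868600
step 7 [7y] zero: DF = P = 2063/2500 ≈ 0.825200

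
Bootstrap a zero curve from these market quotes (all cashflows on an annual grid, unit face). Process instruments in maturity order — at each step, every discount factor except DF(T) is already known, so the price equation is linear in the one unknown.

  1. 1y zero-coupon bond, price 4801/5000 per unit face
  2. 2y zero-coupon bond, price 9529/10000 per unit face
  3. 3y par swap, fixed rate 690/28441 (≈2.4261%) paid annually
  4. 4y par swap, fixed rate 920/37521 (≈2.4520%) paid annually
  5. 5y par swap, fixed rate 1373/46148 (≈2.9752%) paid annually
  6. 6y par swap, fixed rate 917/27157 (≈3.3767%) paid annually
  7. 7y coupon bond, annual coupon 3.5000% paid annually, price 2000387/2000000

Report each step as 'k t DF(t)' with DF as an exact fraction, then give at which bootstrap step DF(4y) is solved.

step 1 [1y] zero: DF = P = 4801/5000 ≈ 0.960200
step 2 [2y] zero: DF = P = 9529/10000 ≈ 0.952900
step 3 [3y] swap r/1=690/28441: DF=(1 − 690/28441·(0.960200+0.952900))/(1+690/28441) = 931/1000 ≈ 0.931000
step 4 [4y] swap r/1=920/37521: DF=(1 − 920/37521·(0.960200+0.952900+0.931000))/(1+920/37521) = 227/250 ≈ 0.908000
step 5 [5y] swap r/1=1373/46148: DF=(1 − 1373/46148·(0.960200+0.952900+0.931000+0.908000))/(1+1373/46148) = 8627/10000 ≈ 0.862700
step 6 [6y] swap r/1=917/27157: DF=(1 − 917/27157·(0.960200+0.952900+0.931000+0.908000+0.862700))/(1+917/27157) = 4083/5000 ≈ 0.816600
step 7 [7y] bond c/1=7/200: DF=(2000387/2000000 − 7/200·(0.960200+0.952900+0.931000+0.908000+0.862700+0.816600))/(1+7/200) = 7827/10000 ≈ 0.782700

1 1 4801/5000
2 2 9529/10000
3 3 931/1000
4 4 227/250
5 5 8627/10000
6 6 4083/5000
7 7 7827/10000
DF(4y) is solved at step 4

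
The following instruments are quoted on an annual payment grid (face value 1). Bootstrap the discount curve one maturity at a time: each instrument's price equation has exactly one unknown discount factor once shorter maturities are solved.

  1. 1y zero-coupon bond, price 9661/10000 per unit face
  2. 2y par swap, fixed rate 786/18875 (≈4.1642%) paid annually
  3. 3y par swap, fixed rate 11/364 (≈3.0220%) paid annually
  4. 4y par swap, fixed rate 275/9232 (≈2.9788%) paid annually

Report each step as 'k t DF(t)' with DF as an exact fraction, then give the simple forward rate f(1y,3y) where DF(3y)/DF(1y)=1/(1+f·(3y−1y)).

1 1 9661/10000
2 2 4607/5000
3 3 9153/10000
4 4 89/100
f(1y,3y) = ((9661/10000)/(9153/10000) − 1)/(2) = 254/9153 ≈ 2.7750%

step 1 [1y] zero: DF = P = 9661/10000 ≈ 0.966100
step 2 [2y] swap r/1=786/18875: DF=(1 − 786/18875·(0.966100))/(1+786/18875) = 4607/5000 ≈ 0.921400
step 3 [3y] swap r/1=11/364: DF=(1 − 11/364·(0.966100+0.921400))/(1+11/364) = 9153/10000 ≈ 0.915300
step 4 [4y] swap r/1=275/9232: DF=(1 − 275/9232·(0.966100+0.921400+0.915300))/(1+275/9232) = 89/100 ≈ 0.890000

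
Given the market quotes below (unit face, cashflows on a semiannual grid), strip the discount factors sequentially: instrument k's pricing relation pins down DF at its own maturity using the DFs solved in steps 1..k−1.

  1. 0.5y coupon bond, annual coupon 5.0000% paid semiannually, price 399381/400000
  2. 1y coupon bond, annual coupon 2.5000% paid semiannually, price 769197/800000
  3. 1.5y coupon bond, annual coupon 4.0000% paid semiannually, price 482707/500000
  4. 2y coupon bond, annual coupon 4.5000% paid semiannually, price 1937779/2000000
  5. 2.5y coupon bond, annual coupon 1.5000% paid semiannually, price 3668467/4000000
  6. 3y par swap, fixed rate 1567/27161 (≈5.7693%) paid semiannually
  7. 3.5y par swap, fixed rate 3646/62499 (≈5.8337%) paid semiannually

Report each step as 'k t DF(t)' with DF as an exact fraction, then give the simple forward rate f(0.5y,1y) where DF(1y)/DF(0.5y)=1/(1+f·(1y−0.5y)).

step 1 [0.5y] bond c/2=1/40: DF=(399381/400000 − 1/40·(0))/(1+1/40) = 9741/10000 ≈ 0.974100
step 2 [1y] bond c/2=1/80: DF=(769197/800000 − 1/80·(0.974100))/(1+1/80) = 586/625 ≈ 0.937600
step 3 [1.5y] bond c/2=1/50: DF=(482707/500000 − 1/50·(0.974100+0.937600))/(1+1/50) = 909/1000 ≈ 0.909000
step 4 [2y] bond c/2=9/400: DF=(1937779/2000000 − 9/400·(0.974100+0.937600+0.909000))/(1+9/400) = 1771/2000 ≈ 0.885500
step 5 [2.5y] bond c/2=3/400: DF=(3668467/4000000 − 3/400·(0.974100+0.937600+0.909000+0.885500))/(1+3/400) = 8827/10000 ≈ 0.882700
step 6 [3y] swap r/2=1567/54322: DF=(1 − 1567/54322·(0.974100+0.937600+0.909000+0.885500+0.882700))/(1+1567/54322) = 8433/10000 ≈ 0.843300
step 7 [3.5y] swap r/2=1823/62499: DF=(1 − 1823/62499·(0.974100+0.937600+0.909000+0.885500+0.882700+0.843300))/(1+1823/62499) = 8177/10000 ≈ 0.817700

1 1/2 9741/10000
2 1 586/625
3 3/2 909/1000
4 2 1771/2000
5 5/2 8827/10000
6 3 8433/10000
7 7/2 8177/10000
f(0.5y,1y) = ((9741/10000)/(586/625) − 1)/(1/2) = 365/4688 ≈ 7.7858%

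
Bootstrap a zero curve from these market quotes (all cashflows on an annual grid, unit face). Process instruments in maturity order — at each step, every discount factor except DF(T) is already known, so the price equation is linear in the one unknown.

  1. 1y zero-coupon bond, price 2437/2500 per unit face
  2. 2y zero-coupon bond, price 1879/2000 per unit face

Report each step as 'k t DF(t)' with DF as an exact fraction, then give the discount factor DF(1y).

1 1 2437/2500
2 2 1879/2000
DF(1y) = 2437/2500 ≈ 0.974800

step 1 [1y] zero: DF = P = 2437/2500 ≈ 0.974800
step 2 [2y] zero: DF = P = 1879/2000 ≈ 0.939500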